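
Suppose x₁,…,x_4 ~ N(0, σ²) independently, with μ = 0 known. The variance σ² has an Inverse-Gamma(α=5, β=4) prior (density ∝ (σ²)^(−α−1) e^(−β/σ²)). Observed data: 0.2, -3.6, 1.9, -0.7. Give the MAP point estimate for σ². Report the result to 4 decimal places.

σ̂²_MAP = 1.5688

Sum of squared deviations about the known mean: SS = (0.2−0)² + (-3.6−0)² + (1.9−0)² + (-0.7−0)² = 17.1.
The Normal likelihood contributes (σ²)^(−n/2) exp(−SS/(2σ²)), so the posterior is Inverse-Gamma(α + n/2, β + SS/2) = Inverse-Gamma(7, 12.55).
The mode of Inverse-Gamma(a, b) is b/(a+1) = 12.55/8 ≈ 1.5688.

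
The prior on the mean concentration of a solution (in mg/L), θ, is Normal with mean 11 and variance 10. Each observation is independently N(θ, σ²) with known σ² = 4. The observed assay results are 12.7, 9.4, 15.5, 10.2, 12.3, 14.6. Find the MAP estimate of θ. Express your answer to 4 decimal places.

θ̂_MAP = 12.3594

n = 6; x̄ = (12.7 + 9.4 + 15.5 + 10.2 + 12.3 + 14.6)/6 = 74.7/6 = 12.45.
For a Normal prior and Normal likelihood with known variance, the posterior is Normal; its mode equals its mean, the precision-weighted average.
Prior precision 1/σ₀² = 1/10 = 0.1; data precision n/σ² = 6/4 = 1.5.
θ̂ = (0.1·11 + 1.5·12.45) / (0.1 + 1.5) = 19.775/1.6 = 12.359375 ≈ 12.3594.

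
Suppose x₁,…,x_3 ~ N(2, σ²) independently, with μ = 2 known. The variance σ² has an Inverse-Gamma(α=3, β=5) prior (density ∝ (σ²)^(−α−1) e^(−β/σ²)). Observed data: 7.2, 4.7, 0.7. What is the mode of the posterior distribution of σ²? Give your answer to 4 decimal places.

Sum of squared deviations about the known mean: SS = (7.2−2)² + (4.7−2)² + (0.7−2)² = 36.02.
The Normal likelihood contributes (σ²)^(−n/2) exp(−SS/(2σ²)), so the posterior is Inverse-Gamma(α + n/2, β + SS/2) = Inverse-Gamma(4.5, 23.01).
The mode of Inverse-Gamma(a, b) is b/(a+1) = 23.01/5.5 ≈ 4.1836.

σ̂²_MAP = 4.1836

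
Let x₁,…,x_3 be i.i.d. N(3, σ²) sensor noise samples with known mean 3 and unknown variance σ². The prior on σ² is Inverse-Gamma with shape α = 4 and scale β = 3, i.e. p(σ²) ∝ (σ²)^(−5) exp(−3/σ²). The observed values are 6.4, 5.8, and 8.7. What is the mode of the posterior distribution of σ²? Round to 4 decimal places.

Sum of squared deviations about the known mean: SS = (6.4−3)² + (5.8−3)² + (8.7−3)² = 51.89.
The Normal likelihood contributes (σ²)^(−n/2) exp(−SS/(2σ²)), so the posterior is Inverse-Gamma(α + n/2, β + SS/2) = Inverse-Gamma(5.5, 28.945).
The mode of Inverse-Gamma(a, b) is b/(a+1) = 28.945/6.5 ≈ 4.4531.

σ̂²_MAP = 4.4531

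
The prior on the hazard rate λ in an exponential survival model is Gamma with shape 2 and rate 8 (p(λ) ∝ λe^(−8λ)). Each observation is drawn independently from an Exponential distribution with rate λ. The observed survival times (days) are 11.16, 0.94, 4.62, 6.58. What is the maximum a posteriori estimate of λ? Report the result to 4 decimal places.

The Exponential(rate=λ) likelihood is ∝ λ^n e^(−λΣtᵢ). Here n = 4 and Σtᵢ = 11.16 + 0.94 + 4.62 + 6.58 = 23.30.
Posterior ∝ λe^(−8λ) · λ^4e^(−23.30λ) = λ^5e^(−31.30λ), i.e. Gamma(6, 31.30).
Mode = (a−1)/b = 5/31.30 ≈ 0.1597.

λ̂_MAP = 0.1597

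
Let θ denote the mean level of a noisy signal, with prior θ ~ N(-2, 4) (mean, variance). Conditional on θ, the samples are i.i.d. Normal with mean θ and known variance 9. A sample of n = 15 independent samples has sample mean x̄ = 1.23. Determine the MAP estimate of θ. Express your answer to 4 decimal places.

n = 15, x̄ = 1.23.
For a Normal prior and Normal likelihood with known variance, the posterior is Normal; its mode equals its mean, the precision-weighted average.
Prior precision 1/σ₀² = 1/4 = 0.25; data precision n/σ² = 15/9 = 5/3.
θ̂ = (0.25·(-2) + (5/3)·1.23) / (0.25 + 5/3) = 1.55/(23/12) = 93/115 ≈ 0.8087.

θ̂_MAP = 0.8087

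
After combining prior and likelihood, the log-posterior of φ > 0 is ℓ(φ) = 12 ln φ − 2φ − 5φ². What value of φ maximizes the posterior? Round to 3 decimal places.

φ̂_MAP = 1.000

ℓ'(φ) = 12/φ − 2 − 10φ. Setting this to zero and multiplying by φ: 10φ² + 2φ − 12 = 0.
φ = (−2 + √(2² + 4·10·12)) / (2·10) = (−2 + √484) / 20 = (−2 + 22)/20 = 1.
ℓ''(φ) = −12/φ² − 10 < 0, confirming a maximum.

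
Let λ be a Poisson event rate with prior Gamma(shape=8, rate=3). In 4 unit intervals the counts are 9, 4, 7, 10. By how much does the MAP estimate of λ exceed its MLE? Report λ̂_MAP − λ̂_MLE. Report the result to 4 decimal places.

Σxᵢ = 30. Posterior is Gamma(38, 7); MAP = (38−1)/7 = 37/7 ≈ 5.28571.
MLE = x̄ = 30/4 ≈ 7.50000.
Difference = 37/7 − 30/4 = -31/14 ≈ -2.2143.

MAP − MLE = -2.2143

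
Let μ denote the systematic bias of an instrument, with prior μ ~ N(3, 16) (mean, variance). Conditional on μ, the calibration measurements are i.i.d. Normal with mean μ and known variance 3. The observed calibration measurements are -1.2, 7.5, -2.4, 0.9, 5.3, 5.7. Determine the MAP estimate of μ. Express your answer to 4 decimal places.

μ̂_MAP = 2.6444

n = 6; x̄ = ((-1.2) + 7.5 + (-2.4) + 0.9 + 5.3 + 5.7)/6 = 15.8/6 = 79/30 ≈ 2.6333.
For a Normal prior and Normal likelihood with known variance, the posterior is Normal; its mode equals its mean, the precision-weighted average.
Prior precision 1/σ₀² = 1/16 = 0.0625; data precision n/σ² = 6/3 = 2.
μ̂ = (0.0625·3 + 2·(79/30)) / (0.0625 + 2) = (1309/240)/2.0625 = 119/45 ≈ 2.6444.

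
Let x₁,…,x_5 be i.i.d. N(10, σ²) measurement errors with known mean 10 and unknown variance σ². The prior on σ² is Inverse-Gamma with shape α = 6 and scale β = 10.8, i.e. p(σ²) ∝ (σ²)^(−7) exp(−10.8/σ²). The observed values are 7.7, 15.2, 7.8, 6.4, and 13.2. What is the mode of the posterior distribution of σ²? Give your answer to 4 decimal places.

σ̂²_MAP = 4.3142

Sum of squared deviations about the known mean: SS = (7.7−10)² + (15.2−10)² + (7.8−10)² + (6.4−10)² + (13.2−10)² = 60.37.
The Normal likelihood contributes (σ²)^(−n/2) exp(−SS/(2σ²)), so the posterior is Inverse-Gamma(α + n/2, β + SS/2) = Inverse-Gamma(8.5, 40.985).
The mode of Inverse-Gamma(a, b) is b/(a+1) = 40.985/9.5 ≈ 4.3142.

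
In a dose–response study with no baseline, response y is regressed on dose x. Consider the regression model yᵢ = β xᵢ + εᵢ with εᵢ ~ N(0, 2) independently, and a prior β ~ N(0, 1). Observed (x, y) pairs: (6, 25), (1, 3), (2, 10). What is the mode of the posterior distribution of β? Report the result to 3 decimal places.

log p(β | y) = −Σ(yᵢ − βxᵢ)²/(2·2) − β²/(2·1) + const.
Setting the derivative to zero: Σxᵢ(yᵢ − βxᵢ)/2 − β/1 = 0, so β = Σxᵢyᵢ / (Σxᵢ² + σ²/τ²).
Σxᵢyᵢ = 6·25 + 1·3 + 2·10 = 173; Σxᵢ² = 41; σ²/τ² = 2.
β̂_MAP = 173 / (41 + 2) = 173/43 ≈ 4.023.

β̂_MAP = 4.023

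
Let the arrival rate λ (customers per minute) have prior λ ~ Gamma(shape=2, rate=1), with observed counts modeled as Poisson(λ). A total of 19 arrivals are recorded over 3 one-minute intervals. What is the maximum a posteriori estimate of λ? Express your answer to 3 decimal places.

Σxᵢ = 19, n = 3.
Posterior ∝ λe^(−1λ) · λ^19e^(−3λ) = λ^20e^(−4λ), i.e. Gamma(shape=21, rate=4).
The mode of a Gamma(a, b) with a ≥ 1 (shape–rate) is (a−1)/b = 20/4 ≈ 5.000.

λ̂_MAP = 5.000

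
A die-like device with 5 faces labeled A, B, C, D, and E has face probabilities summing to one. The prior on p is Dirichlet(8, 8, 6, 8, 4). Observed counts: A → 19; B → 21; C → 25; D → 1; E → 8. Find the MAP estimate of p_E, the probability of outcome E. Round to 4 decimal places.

MAP estimate of p_E = 0.1068

The posterior is Dirichlet(αᵢ + nᵢ) = Dirichlet(27, 29, 31, 9, 12).
For a Dirichlet(a₁,…,a_K) with all aᵢ > 1, the mode has j-th component (aⱼ − 1)/(Σaᵢ − K).
Here Σaᵢ = 108 and K = 5, so p_E = (12 − 1)/(108 − 5) = 11/103 ≈ 0.1068.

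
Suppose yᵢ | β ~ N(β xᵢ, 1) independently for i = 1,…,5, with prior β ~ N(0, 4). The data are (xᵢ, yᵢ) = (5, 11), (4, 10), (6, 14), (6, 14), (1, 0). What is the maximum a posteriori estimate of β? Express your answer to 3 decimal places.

β̂_MAP = 2.302

log p(β | y) = −Σ(yᵢ − βxᵢ)²/(2·1) − β²/(2·4) + const.
Setting the derivative to zero: Σxᵢ(yᵢ − βxᵢ)/1 − β/4 = 0, so β = Σxᵢyᵢ / (Σxᵢ² + σ²/τ²).
Σxᵢyᵢ = 5·11 + 4·10 + 6·14 + 6·14 + 1·0 = 263; Σxᵢ² = 114; σ²/τ² = 0.25.
β̂_MAP = 263 / (114 + 0.25) = 263/114.25 ≈ 2.302.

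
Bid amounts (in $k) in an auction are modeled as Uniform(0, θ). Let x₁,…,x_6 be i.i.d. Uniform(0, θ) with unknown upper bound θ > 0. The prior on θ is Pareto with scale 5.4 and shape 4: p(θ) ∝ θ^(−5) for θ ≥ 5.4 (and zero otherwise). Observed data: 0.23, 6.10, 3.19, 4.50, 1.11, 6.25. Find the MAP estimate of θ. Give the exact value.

The Uniform(0, θ) likelihood is θ^(−n) for θ ≥ max(xᵢ), zero otherwise. Here max(xᵢ) = 6.25.
Posterior ∝ θ^(−5) · θ^(−6) = θ^(−11) on θ ≥ max(5.4, 6.25) = 6.25.
This density is strictly decreasing in θ, so the posterior mode lies at the lower boundary of the support.

θ̂_MAP = 6.25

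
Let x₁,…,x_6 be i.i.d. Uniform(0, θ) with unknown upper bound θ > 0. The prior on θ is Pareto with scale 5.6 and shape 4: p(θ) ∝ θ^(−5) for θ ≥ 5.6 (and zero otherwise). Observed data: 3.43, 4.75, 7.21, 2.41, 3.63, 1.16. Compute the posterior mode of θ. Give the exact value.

The Uniform(0, θ) likelihood is θ^(−n) for θ ≥ max(xᵢ), zero otherwise. Here max(xᵢ) = 7.21.
Posterior ∝ θ^(−5) · θ^(−6) = θ^(−11) on θ ≥ max(5.6, 7.21) = 7.21.
This density is strictly decreasing in θ, so the posterior mode lies at the lower boundary of the support.

θ̂_MAP = 7.21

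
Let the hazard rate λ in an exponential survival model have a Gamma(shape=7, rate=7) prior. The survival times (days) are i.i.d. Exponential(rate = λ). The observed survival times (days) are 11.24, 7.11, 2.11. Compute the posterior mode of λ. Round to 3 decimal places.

The Exponential(rate=λ) likelihood is ∝ λ^n e^(−λΣtᵢ). Here n = 3 and Σtᵢ = 11.24 + 7.11 + 2.11 = 20.46.
Posterior ∝ λ^6e^(−7λ) · λ^3e^(−20.46λ) = λ^9e^(−27.46λ), i.e. Gamma(10, 27.46).
Mode = (a−1)/b = 9/27.46 ≈ 0.328.

λ̂_MAP = 0.328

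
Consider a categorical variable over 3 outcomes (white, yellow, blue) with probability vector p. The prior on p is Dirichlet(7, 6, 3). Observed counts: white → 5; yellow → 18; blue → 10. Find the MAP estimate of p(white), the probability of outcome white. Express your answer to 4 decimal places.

MAP estimate of p(white) = 0.2391

The posterior is Dirichlet(αᵢ + nᵢ) = Dirichlet(12, 24, 13).
For a Dirichlet(a₁,…,a_K) with all aᵢ > 1, the mode has j-th component (aⱼ − 1)/(Σaᵢ − K).
Here Σaᵢ = 49 and K = 3, so p(white) = (12 − 1)/(49 − 3) = 11/46 ≈ 0.2391.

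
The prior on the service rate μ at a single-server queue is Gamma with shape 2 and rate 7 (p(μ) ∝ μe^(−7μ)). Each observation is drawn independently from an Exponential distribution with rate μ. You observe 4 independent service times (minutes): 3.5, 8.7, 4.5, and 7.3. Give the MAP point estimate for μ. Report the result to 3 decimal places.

μ̂_MAP = 0.161

The Exponential(rate=μ) likelihood is ∝ μ^n e^(−μΣtᵢ). Here n = 4 and Σtᵢ = 3.5 + 8.7 + 4.5 + 7.3 = 24.
Posterior ∝ μe^(−7μ) · μ^4e^(−24μ) = μ^5e^(−31μ), i.e. Gamma(6, 31).
Mode = (a−1)/b = 5/31 ≈ 0.161.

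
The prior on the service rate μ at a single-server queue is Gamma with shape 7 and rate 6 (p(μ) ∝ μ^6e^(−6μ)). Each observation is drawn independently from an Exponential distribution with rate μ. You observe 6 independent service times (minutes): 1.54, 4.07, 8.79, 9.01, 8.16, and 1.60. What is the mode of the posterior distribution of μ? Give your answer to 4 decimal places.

μ̂_MAP = 0.3064

The Exponential(rate=μ) likelihood is ∝ μ^n e^(−μΣtᵢ). Here n = 6 and Σtᵢ = 1.54 + 4.07 + 8.79 + 9.01 + 8.16 + 1.60 = 33.17.
Posterior ∝ μ^6e^(−6μ) · μ^6e^(−33.17μ) = μ^12e^(−39.17μ), i.e. Gamma(13, 39.17).
Mode = (a−1)/b = 12/39.17 ≈ 0.3064.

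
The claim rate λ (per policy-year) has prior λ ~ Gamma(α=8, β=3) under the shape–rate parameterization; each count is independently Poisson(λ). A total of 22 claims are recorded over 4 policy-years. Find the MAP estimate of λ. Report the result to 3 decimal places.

Σxᵢ = 22, n = 4.
Posterior ∝ λ^7e^(−3λ) · λ^22e^(−4λ) = λ^29e^(−7λ), i.e. Gamma(shape=30, rate=7).
The mode of a Gamma(a, b) with a ≥ 1 (shape–rate) is (a−1)/b = 29/7 ≈ 4.143.

λ̂_MAP = 4.143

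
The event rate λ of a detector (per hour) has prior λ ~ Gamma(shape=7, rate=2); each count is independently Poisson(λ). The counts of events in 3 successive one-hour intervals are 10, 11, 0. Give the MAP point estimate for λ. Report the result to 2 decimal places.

λ̂_MAP = 5.40

Σxᵢ = 10+11+0 = 21, with n = 3.
Posterior ∝ λ^6e^(−2λ) · λ^21e^(−3λ) = λ^27e^(−5λ), i.e. Gamma(shape=28, rate=5).
The mode of a Gamma(a, b) with a ≥ 1 (shape–rate) is (a−1)/b = 27/5 ≈ 5.40.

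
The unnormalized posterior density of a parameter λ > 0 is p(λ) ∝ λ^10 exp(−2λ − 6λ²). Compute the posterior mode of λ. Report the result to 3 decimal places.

ℓ'(λ) = 10/λ − 2 − 12λ. Setting this to zero and multiplying by λ: 12λ² + 2λ − 10 = 0.
λ = (−2 + √(2² + 4·12·10)) / (2·12) = (−2 + √484) / 24 = (−2 + 22)/24 = 5/6.
ℓ''(λ) = −10/λ² − 12 < 0, confirming a maximum.

λ̂_MAP = 0.833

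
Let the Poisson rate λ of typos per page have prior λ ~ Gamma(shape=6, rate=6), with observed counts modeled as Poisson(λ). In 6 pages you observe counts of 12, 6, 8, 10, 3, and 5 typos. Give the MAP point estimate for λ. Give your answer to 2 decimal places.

λ̂_MAP = 4.08

Σxᵢ = 12+6+8+10+3+5 = 44, with n = 6.
Posterior ∝ λ^5e^(−6λ) · λ^44e^(−6λ) = λ^49e^(−12λ), i.e. Gamma(shape=50, rate=12).
The mode of a Gamma(a, b) with a ≥ 1 (shape–rate) is (a−1)/b = 49/12 ≈ 4.08.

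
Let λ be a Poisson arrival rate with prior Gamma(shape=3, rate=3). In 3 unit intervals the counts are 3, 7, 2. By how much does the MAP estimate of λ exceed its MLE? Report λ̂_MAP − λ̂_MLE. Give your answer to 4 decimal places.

Σxᵢ = 12. Posterior is Gamma(15, 6); MAP = (15−1)/6 = 14/6 ≈ 2.33333.
MLE = x̄ = 12/3 ≈ 4.00000.
Difference = 14/6 − 12/3 = -5/3 ≈ -1.6667.

MAP − MLE = -1.6667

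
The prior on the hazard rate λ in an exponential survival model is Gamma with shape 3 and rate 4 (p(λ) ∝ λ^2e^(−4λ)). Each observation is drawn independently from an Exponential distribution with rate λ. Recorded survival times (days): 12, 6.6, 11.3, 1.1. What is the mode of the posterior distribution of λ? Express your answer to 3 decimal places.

λ̂_MAP = 0.171

The Exponential(rate=λ) likelihood is ∝ λ^n e^(−λΣtᵢ). Here n = 4 and Σtᵢ = 12 + 6.6 + 11.3 + 1.1 = 31.
Posterior ∝ λ^2e^(−4λ) · λ^4e^(−31λ) = λ^6e^(−35λ), i.e. Gamma(7, 35).
Mode = (a−1)/b = 6/35 ≈ 0.171.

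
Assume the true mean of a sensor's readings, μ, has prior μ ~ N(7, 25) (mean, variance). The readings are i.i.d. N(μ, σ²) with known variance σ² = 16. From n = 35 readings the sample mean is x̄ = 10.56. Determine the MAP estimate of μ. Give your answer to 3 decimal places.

n = 35, x̄ = 10.56.
For a Normal prior and Normal likelihood with known variance, the posterior is Normal; its mode equals its mean, the precision-weighted average.
Prior precision 1/σ₀² = 1/25 = 0.04; data precision n/σ² = 35/16 = 2.1875.
μ̂ = (0.04·7 + 2.1875·10.56) / (0.04 + 2.1875) = 23.38/2.2275 = 9352/891 ≈ 10.496.

μ̂_MAP = 10.496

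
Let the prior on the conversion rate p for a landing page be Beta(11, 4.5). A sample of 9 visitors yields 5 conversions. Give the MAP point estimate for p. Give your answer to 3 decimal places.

p̂_MAP = 0.667

Prior: Beta(11, 4.5).
Data: 5 successes in 9 trials. The binomial likelihood contributes p^5(1−p)^4, so the posterior is Beta(11+5, 4.5+4) = Beta(16, 8.5).
For Beta(a, b) with a, b > 1 the mode is (a−1)/(a+b−2) = 15/22.5 ≈ 0.667.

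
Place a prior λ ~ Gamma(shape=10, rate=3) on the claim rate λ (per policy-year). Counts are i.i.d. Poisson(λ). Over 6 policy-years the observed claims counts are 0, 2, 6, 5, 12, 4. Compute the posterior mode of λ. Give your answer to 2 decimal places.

λ̂_MAP = 4.22

Σxᵢ = 0+2+6+5+12+4 = 29, with n = 6.
Posterior ∝ λ^9e^(−3λ) · λ^29e^(−6λ) = λ^38e^(−9λ), i.e. Gamma(shape=39, rate=9).
The mode of a Gamma(a, b) with a ≥ 1 (shape–rate) is (a−1)/b = 38/9 ≈ 4.22.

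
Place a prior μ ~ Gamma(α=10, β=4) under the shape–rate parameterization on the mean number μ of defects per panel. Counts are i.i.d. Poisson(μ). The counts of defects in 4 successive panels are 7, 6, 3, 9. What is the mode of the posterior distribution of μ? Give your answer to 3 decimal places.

μ̂_MAP = 4.250

Σxᵢ = 7+6+3+9 = 25, with n = 4.
Posterior ∝ μ^9e^(−4μ) · μ^25e^(−4μ) = μ^34e^(−8μ), i.e. Gamma(shape=35, rate=8).
The mode of a Gamma(a, b) with a ≥ 1 (shape–rate) is (a−1)/b = 34/8 ≈ 4.250.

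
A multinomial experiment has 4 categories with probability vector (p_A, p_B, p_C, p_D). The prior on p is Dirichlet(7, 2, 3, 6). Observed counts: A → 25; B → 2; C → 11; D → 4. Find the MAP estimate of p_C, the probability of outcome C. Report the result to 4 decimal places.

The posterior is Dirichlet(αᵢ + nᵢ) = Dirichlet(32, 4, 14, 10).
For a Dirichlet(a₁,…,a_K) with all aᵢ > 1, the mode has j-th component (aⱼ − 1)/(Σaᵢ − K).
Here Σaᵢ = 60 and K = 4, so p_C = (14 − 1)/(60 − 4) = 13/56 ≈ 0.2321.

MAP estimate of p_C = 0.2321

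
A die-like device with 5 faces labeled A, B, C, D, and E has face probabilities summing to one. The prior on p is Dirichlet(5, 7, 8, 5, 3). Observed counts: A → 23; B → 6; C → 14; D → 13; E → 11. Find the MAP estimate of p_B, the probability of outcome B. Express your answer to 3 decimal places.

The posterior is Dirichlet(αᵢ + nᵢ) = Dirichlet(28, 13, 22, 18, 14).
For a Dirichlet(a₁,…,a_K) with all aᵢ > 1, the mode has j-th component (aⱼ − 1)/(Σaᵢ − K).
Here Σaᵢ = 95 and K = 5, so p_B = (13 − 1)/(95 − 5) = 12/90 ≈ 0.133.

MAP estimate of p_B = 0.133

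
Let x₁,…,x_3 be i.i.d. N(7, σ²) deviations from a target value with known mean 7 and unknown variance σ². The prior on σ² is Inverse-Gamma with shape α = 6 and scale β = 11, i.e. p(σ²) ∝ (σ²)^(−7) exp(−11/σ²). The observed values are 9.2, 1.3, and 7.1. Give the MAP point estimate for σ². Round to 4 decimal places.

Sum of squared deviations about the known mean: SS = (9.2−7)² + (1.3−7)² + (7.1−7)² = 37.34.
The Normal likelihood contributes (σ²)^(−n/2) exp(−SS/(2σ²)), so the posterior is Inverse-Gamma(α + n/2, β + SS/2) = Inverse-Gamma(7.5, 29.67).
The mode of Inverse-Gamma(a, b) is b/(a+1) = 29.67/8.5 ≈ 3.4906.

σ̂²_MAP = 3.4906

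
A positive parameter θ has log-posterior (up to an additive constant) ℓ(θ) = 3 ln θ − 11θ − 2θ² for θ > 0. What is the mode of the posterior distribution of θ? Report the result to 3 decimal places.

ℓ'(θ) = 3/θ − 11 − 4θ. Setting this to zero and multiplying by θ: 4θ² + 11θ − 3 = 0.
θ = (−11 + √(11² + 4·4·3)) / (2·4) = (−11 + √169) / 8 = (−11 + 13)/8 = 1/4.
ℓ''(θ) = −3/θ² − 4 < 0, confirming a maximum.

θ̂_MAP = 0.250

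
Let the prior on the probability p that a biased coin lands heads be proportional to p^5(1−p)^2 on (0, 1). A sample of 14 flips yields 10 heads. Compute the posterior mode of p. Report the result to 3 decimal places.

p̂_MAP = 0.714

The prior density ∝ p^5(1−p)^2 is the kernel of Beta(6, 3).
Data: 10 successes in 14 trials. The binomial likelihood contributes p^10(1−p)^4, so the posterior is Beta(6+10, 3+4) = Beta(16, 7).
For Beta(a, b) with a, b > 1 the mode is (a−1)/(a+b−2) = 15/21 ≈ 0.714.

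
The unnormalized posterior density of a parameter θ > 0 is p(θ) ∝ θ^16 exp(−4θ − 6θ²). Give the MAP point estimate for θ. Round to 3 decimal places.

ℓ'(θ) = 16/θ − 4 − 12θ. Setting this to zero and multiplying by θ: 12θ² + 4θ − 16 = 0.
θ = (−4 + √(4² + 4·12·16)) / (2·12) = (−4 + √784) / 24 = (−4 + 28)/24 = 1.
ℓ''(θ) = −16/θ² − 12 < 0, confirming a maximum.

θ̂_MAP = 1.000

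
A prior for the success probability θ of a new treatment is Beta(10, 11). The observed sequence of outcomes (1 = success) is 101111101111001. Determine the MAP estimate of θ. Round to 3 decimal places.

θ̂_MAP = 0.588

Prior: Beta(10, 11).
Data: 11 successes in 15 trials (from the sequence). The binomial likelihood contributes θ^11(1−θ)^4, so the posterior is Beta(10+11, 11+4) = Beta(21, 15).
For Beta(a, b) with a, b > 1 the mode is (a−1)/(a+b−2) = 20/34 ≈ 0.588.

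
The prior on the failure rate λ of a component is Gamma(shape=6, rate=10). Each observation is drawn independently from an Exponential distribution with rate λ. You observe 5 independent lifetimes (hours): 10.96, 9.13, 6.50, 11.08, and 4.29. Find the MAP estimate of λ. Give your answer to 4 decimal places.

The Exponential(rate=λ) likelihood is ∝ λ^n e^(−λΣtᵢ). Here n = 5 and Σtᵢ = 10.96 + 9.13 + 6.50 + 11.08 + 4.29 = 41.96.
Posterior ∝ λ^5e^(−10λ) · λ^5e^(−41.96λ) = λ^10e^(−51.96λ), i.e. Gamma(11, 51.96).
Mode = (a−1)/b = 10/51.96 ≈ 0.1925.

λ̂_MAP = 0.1925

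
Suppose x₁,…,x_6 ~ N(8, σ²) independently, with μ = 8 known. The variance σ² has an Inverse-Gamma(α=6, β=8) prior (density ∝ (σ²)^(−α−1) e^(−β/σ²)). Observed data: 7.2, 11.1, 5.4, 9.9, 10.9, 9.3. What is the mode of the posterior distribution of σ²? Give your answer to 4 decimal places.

Sum of squared deviations about the known mean: SS = (7.2−8)² + (11.1−8)² + (5.4−8)² + (9.9−8)² + (10.9−8)² + (9.3−8)² = 30.72.
The Normal likelihood contributes (σ²)^(−n/2) exp(−SS/(2σ²)), so the posterior is Inverse-Gamma(α + n/2, β + SS/2) = Inverse-Gamma(9, 23.36).
The mode of Inverse-Gamma(a, b) is b/(a+1) = 23.36/10 ≈ 2.3360.

σ̂²_MAP = 2.3360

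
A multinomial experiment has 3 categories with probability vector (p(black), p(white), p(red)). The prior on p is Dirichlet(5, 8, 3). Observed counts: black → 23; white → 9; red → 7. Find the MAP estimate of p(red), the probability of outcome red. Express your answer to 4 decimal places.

The posterior is Dirichlet(αᵢ + nᵢ) = Dirichlet(28, 17, 10).
For a Dirichlet(a₁,…,a_K) with all aᵢ > 1, the mode has j-th component (aⱼ − 1)/(Σaᵢ − K).
Here Σaᵢ = 55 and K = 3, so p(red) = (10 − 1)/(55 − 3) = 9/52 ≈ 0.1731.

MAP estimate of p(red) = 0.1731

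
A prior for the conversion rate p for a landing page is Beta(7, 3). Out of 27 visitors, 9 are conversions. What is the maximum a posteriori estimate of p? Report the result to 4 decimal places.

p̂_MAP = 0.4286

Prior: Beta(7, 3).
Data: 9 successes in 27 trials. The binomial likelihood contributes p^9(1−p)^18, so the posterior is Beta(7+9, 3+18) = Beta(16, 21).
For Beta(a, b) with a, b > 1 the mode is (a−1)/(a+b−2) = 15/35 ≈ 0.4286.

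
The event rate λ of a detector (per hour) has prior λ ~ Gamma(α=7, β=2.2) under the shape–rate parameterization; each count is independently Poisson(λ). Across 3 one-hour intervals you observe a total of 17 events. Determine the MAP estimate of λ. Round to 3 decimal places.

Σxᵢ = 17, n = 3.
Posterior ∝ λ^6e^(−2.2λ) · λ^17e^(−3λ) = λ^23e^(−5.2λ), i.e. Gamma(shape=24, rate=5.2).
The mode of a Gamma(a, b) with a ≥ 1 (shape–rate) is (a−1)/b = 23/5.2 ≈ 4.423.

λ̂_MAP = 4.423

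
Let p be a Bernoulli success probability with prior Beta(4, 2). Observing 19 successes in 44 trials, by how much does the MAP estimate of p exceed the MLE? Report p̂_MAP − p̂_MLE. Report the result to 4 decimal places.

MAP − MLE = 0.0265

Posterior is Beta(23, 27); MAP = (23−1)/(50−2) = 22/48 ≈ 0.45833.
MLE ignores the prior: p̂_MLE = k/n = 19/44 ≈ 0.43182.
Difference = 22/48 − 19/44 = 7/264 ≈ 0.0265.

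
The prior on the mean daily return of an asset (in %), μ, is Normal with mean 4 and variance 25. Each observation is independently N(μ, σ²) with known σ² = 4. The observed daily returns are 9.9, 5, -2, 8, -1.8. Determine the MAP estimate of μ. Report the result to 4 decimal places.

μ̂_MAP = 3.8256

n = 5; x̄ = (9.9 + 5 + (-2) + 8 + (-1.8))/5 = 19.1/5 = 3.82.
For a Normal prior and Normal likelihood with known variance, the posterior is Normal; its mode equals its mean, the precision-weighted average.
Prior precision 1/σ₀² = 1/25 = 0.04; data precision n/σ² = 5/4 = 1.25.
μ̂ = (0.04·4 + 1.25·3.82) / (0.04 + 1.25) = 4.935/1.29 = 329/86 ≈ 3.8256.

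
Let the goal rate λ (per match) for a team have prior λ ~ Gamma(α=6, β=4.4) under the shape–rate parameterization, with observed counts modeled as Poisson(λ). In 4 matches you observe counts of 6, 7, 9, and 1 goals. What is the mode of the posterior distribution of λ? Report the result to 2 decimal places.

λ̂_MAP = 3.33

Σxᵢ = 6+7+9+1 = 23, with n = 4.
Posterior ∝ λ^5e^(−4.4λ) · λ^23e^(−4λ) = λ^28e^(−8.4λ), i.e. Gamma(shape=29, rate=8.4).
The mode of a Gamma(a, b) with a ≥ 1 (shape–rate) is (a−1)/b = 28/8.4 ≈ 3.33.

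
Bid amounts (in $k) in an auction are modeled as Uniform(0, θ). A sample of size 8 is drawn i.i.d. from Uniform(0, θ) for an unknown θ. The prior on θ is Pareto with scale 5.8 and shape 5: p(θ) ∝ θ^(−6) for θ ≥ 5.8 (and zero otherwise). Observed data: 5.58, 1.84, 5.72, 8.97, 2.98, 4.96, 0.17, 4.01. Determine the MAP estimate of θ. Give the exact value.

The Uniform(0, θ) likelihood is θ^(−n) for θ ≥ max(xᵢ), zero otherwise. Here max(xᵢ) = 8.97.
Posterior ∝ θ^(−6) · θ^(−8) = θ^(−14) on θ ≥ max(5.8, 8.97) = 8.97.
This density is strictly decreasing in θ, so the posterior mode lies at the lower boundary of the support.

θ̂_MAP = 8.97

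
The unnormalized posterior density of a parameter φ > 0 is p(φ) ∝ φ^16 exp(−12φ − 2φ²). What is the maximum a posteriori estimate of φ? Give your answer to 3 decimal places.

φ̂_MAP = 1.000

ℓ'(φ) = 16/φ − 12 − 4φ. Setting this to zero and multiplying by φ: 4φ² + 12φ − 16 = 0.
φ = (−12 + √(12² + 4·4·16)) / (2·4) = (−12 + √400) / 8 = (−12 + 20)/8 = 1.
ℓ''(φ) = −16/φ² − 4 < 0, confirming a maximum.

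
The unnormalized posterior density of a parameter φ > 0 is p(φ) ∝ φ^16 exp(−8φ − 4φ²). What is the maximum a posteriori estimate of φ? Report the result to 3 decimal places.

φ̂_MAP = 1.000

ℓ'(φ) = 16/φ − 8 − 8φ. Setting this to zero and multiplying by φ: 8φ² + 8φ − 16 = 0.
φ = (−8 + √(8² + 4·8·16)) / (2·8) = (−8 + √576) / 16 = (−8 + 24)/16 = 1.
ℓ''(φ) = −16/φ² − 8 < 0, confirming a maximum.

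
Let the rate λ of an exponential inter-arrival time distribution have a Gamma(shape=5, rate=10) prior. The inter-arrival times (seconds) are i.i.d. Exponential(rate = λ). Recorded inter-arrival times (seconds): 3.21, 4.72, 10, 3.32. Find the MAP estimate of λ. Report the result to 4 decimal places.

The Exponential(rate=λ) likelihood is ∝ λ^n e^(−λΣtᵢ). Here n = 4 and Σtᵢ = 3.21 + 4.72 + 10 + 3.32 = 21.25.
Posterior ∝ λ^4e^(−10λ) · λ^4e^(−21.25λ) = λ^8e^(−31.25λ), i.e. Gamma(9, 31.25).
Mode = (a−1)/b = 8/31.25 ≈ 0.2560.

λ̂_MAP = 0.2560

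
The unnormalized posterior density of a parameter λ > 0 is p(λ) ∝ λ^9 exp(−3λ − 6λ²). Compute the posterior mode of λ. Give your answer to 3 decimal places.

ℓ'(λ) = 9/λ − 3 − 12λ. Setting this to zero and multiplying by λ: 12λ² + 3λ − 9 = 0.
λ = (−3 + √(3² + 4·12·9)) / (2·12) = (−3 + √441) / 24 = (−3 + 21)/24 = 3/4.
ℓ''(λ) = −9/λ² − 12 < 0, confirming a maximum.

λ̂_MAP = 0.750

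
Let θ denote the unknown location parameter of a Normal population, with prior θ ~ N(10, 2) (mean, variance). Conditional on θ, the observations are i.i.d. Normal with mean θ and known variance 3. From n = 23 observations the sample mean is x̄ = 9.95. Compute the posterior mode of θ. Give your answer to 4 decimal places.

θ̂_MAP = 9.9531

n = 23, x̄ = 9.95.
For a Normal prior and Normal likelihood with known variance, the posterior is Normal; its mode equals its mean, the precision-weighted average.
Prior precision 1/σ₀² = 1/2 = 0.5; data precision n/σ² = 23/3.
θ̂ = (0.5·10 + (23/3)·9.95) / (0.5 + 23/3) = (4877/60)/(49/6) = 4877/490 ≈ 9.9531.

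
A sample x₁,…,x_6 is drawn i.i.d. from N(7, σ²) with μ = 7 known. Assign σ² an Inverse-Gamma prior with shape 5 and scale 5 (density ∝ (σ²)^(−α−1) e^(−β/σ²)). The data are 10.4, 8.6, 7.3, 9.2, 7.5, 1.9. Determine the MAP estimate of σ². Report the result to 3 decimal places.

Sum of squared deviations about the known mean: SS = (10.4−7)² + (8.6−7)² + (7.3−7)² + (9.2−7)² + (7.5−7)² + (1.9−7)² = 45.31.
The Normal likelihood contributes (σ²)^(−n/2) exp(−SS/(2σ²)), so the posterior is Inverse-Gamma(α + n/2, β + SS/2) = Inverse-Gamma(8, 27.655).
The mode of Inverse-Gamma(a, b) is b/(a+1) = 27.655/9 ≈ 3.073.

σ̂²_MAP = 3.073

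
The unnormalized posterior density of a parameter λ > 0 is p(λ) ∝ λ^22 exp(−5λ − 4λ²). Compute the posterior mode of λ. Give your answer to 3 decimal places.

ℓ'(λ) = 22/λ − 5 − 8λ. Setting this to zero and multiplying by λ: 8λ² + 5λ − 22 = 0.
λ = (−5 + √(5² + 4·8·22)) / (2·8) = (−5 + √729) / 16 = (−5 + 27)/16 = 11/8.
ℓ''(λ) = −22/λ² − 8 < 0, confirming a maximum.

λ̂_MAP = 1.375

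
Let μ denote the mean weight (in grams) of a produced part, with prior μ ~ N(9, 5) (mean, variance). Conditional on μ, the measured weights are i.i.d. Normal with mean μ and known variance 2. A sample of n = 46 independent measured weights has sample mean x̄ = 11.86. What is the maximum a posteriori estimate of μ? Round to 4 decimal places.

μ̂_MAP = 11.8353

n = 46, x̄ = 11.86.
For a Normal prior and Normal likelihood with known variance, the posterior is Normal; its mode equals its mean, the precision-weighted average.
Prior precision 1/σ₀² = 1/5 = 0.2; data precision n/σ² = 46/2 = 23.
μ̂ = (0.2·9 + 23·11.86) / (0.2 + 23) = 274.58/23.2 = 13729/1160 ≈ 11.8353.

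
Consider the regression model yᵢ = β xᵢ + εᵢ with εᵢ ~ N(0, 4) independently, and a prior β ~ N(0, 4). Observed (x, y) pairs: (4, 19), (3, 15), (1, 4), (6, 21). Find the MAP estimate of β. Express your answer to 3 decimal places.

log p(β | y) = −Σ(yᵢ − βxᵢ)²/(2·4) − β²/(2·4) + const.
Setting the derivative to zero: Σxᵢ(yᵢ − βxᵢ)/4 − β/4 = 0, so β = Σxᵢyᵢ / (Σxᵢ² + σ²/τ²).
Σxᵢyᵢ = 4·19 + 3·15 + 1·4 + 6·21 = 251; Σxᵢ² = 62; σ²/τ² = 1.
β̂_MAP = 251 / (62 + 1) = 251/63 ≈ 3.984.

β̂_MAP = 3.984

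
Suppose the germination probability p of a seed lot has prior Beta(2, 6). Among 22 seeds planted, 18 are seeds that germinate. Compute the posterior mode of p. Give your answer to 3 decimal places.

p̂_MAP = 0.679

Prior: Beta(2, 6).
Data: 18 successes in 22 trials. The binomial likelihood contributes p^18(1−p)^4, so the posterior is Beta(2+18, 6+4) = Beta(20, 10).
For Beta(a, b) with a, b > 1 the mode is (a−1)/(a+b−2) = 19/28 ≈ 0.679.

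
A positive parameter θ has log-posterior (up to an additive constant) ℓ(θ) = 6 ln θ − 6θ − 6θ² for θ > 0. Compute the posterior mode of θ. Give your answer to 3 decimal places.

θ̂_MAP = 0.500

ℓ'(θ) = 6/θ − 6 − 12θ. Setting this to zero and multiplying by θ: 12θ² + 6θ − 6 = 0.
θ = (−6 + √(6² + 4·12·6)) / (2·12) = (−6 + √324) / 24 = (−6 + 18)/24 = 1/2.
ℓ''(θ) = −6/θ² − 12 < 0, confirming a maximum.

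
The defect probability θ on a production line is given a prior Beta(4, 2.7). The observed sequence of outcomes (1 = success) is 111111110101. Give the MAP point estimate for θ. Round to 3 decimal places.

Prior: Beta(4, 2.7).
Data: 10 successes in 12 trials (from the sequence). The binomial likelihood contributes θ^10(1−θ)^2, so the posterior is Beta(4+10, 2.7+2) = Beta(14, 4.7).
For Beta(a, b) with a, b > 1 the mode is (a−1)/(a+b−2) = 13/16.7 ≈ 0.778.

θ̂_MAP = 0.778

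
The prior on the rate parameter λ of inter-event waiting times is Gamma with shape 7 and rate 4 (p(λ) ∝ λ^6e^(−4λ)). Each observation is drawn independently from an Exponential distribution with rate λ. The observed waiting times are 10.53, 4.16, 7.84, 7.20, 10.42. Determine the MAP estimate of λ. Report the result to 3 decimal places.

The Exponential(rate=λ) likelihood is ∝ λ^n e^(−λΣtᵢ). Here n = 5 and Σtᵢ = 10.53 + 4.16 + 7.84 + 7.20 + 10.42 = 40.15.
Posterior ∝ λ^6e^(−4λ) · λ^5e^(−40.15λ) = λ^11e^(−44.15λ), i.e. Gamma(12, 44.15).
Mode = (a−1)/b = 11/44.15 ≈ 0.249.

λ̂_MAP = 0.249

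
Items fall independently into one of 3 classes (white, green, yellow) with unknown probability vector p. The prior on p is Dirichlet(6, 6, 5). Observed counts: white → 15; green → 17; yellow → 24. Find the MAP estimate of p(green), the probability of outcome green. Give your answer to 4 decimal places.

MAP estimate of p(green) = 0.3143

The posterior is Dirichlet(αᵢ + nᵢ) = Dirichlet(21, 23, 29).
For a Dirichlet(a₁,…,a_K) with all aᵢ > 1, the mode has j-th component (aⱼ − 1)/(Σaᵢ − K).
Here Σaᵢ = 73 and K = 3, so p(green) = (23 − 1)/(73 − 3) = 22/70 ≈ 0.3143.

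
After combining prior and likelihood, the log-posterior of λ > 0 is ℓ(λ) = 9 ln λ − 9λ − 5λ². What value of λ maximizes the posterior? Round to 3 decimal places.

ℓ'(λ) = 9/λ − 9 − 10λ. Setting this to zero and multiplying by λ: 10λ² + 9λ − 9 = 0.
λ = (−9 + √(9² + 4·10·9)) / (2·10) = (−9 + √441) / 20 = (−9 + 21)/20 = 3/5.
ℓ''(λ) = −9/λ² − 10 < 0, confirming a maximum.

λ̂_MAP = 0.600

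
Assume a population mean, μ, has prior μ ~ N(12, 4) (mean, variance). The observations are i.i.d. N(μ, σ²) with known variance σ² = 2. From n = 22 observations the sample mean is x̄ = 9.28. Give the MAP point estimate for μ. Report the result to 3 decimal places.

n = 22, x̄ = 9.28.
For a Normal prior and Normal likelihood with known variance, the posterior is Normal; its mode equals its mean, the precision-weighted average.
Prior precision 1/σ₀² = 1/4 = 0.25; data precision n/σ² = 22/2 = 11.
μ̂ = (0.25·12 + 11·9.28) / (0.25 + 11) = 105.08/11.25 = 10508/1125 ≈ 9.340.

μ̂_MAP = 9.340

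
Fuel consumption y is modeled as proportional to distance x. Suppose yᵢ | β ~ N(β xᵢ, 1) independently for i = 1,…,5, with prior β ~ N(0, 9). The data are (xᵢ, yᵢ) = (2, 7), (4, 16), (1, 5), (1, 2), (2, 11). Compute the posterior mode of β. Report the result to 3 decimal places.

log p(β | y) = −Σ(yᵢ − βxᵢ)²/(2·1) − β²/(2·9) + const.
Setting the derivative to zero: Σxᵢ(yᵢ − βxᵢ)/1 − β/9 = 0, so β = Σxᵢyᵢ / (Σxᵢ² + σ²/τ²).
Σxᵢyᵢ = 2·7 + 4·16 + 1·5 + 1·2 + 2·11 = 107; Σxᵢ² = 26; σ²/τ² = 1/9.
β̂_MAP = 107 / (26 + 1/9) = 107/(235/9) = 963/235 ≈ 4.098.

β̂_MAP = 4.098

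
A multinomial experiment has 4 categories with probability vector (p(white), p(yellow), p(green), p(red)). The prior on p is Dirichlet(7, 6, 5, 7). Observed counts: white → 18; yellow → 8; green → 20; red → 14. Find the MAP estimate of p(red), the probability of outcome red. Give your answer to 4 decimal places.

The posterior is Dirichlet(αᵢ + nᵢ) = Dirichlet(25, 14, 25, 21).
For a Dirichlet(a₁,…,a_K) with all aᵢ > 1, the mode has j-th component (aⱼ − 1)/(Σaᵢ − K).
Here Σaᵢ = 85 and K = 4, so p(red) = (21 − 1)/(85 − 4) = 20/81 ≈ 0.2469.

MAP estimate of p(red) = 0.2469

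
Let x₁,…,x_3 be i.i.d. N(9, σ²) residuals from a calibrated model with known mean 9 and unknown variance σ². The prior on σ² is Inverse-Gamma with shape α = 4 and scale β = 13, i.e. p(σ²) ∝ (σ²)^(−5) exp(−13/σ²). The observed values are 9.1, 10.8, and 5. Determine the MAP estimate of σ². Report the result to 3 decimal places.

Sum of squared deviations about the known mean: SS = (9.1−9)² + (10.8−9)² + (5−9)² = 19.25.
The Normal likelihood contributes (σ²)^(−n/2) exp(−SS/(2σ²)), so the posterior is Inverse-Gamma(α + n/2, β + SS/2) = Inverse-Gamma(5.5, 22.625).
The mode of Inverse-Gamma(a, b) is b/(a+1) = 22.625/6.5 ≈ 3.481.

σ̂²_MAP = 3.481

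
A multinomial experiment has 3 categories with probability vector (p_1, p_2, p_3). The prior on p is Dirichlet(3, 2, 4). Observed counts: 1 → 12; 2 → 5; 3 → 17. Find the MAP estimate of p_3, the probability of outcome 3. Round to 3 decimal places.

The posterior is Dirichlet(αᵢ + nᵢ) = Dirichlet(15, 7, 21).
For a Dirichlet(a₁,…,a_K) with all aᵢ > 1, the mode has j-th component (aⱼ − 1)/(Σaᵢ − K).
Here Σaᵢ = 43 and K = 3, so p_3 = (21 − 1)/(43 − 3) = 20/40 ≈ 0.500.

MAP estimate: 0.500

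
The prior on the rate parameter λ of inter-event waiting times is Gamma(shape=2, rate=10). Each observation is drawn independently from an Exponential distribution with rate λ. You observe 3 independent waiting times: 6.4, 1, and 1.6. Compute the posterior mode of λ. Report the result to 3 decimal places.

λ̂_MAP = 0.211

The Exponential(rate=λ) likelihood is ∝ λ^n e^(−λΣtᵢ). Here n = 3 and Σtᵢ = 6.4 + 1 + 1.6 = 9.
Posterior ∝ λe^(−10λ) · λ^3e^(−9λ) = λ^4e^(−19λ), i.e. Gamma(5, 19).
Mode = (a−1)/b = 4/19 ≈ 0.211.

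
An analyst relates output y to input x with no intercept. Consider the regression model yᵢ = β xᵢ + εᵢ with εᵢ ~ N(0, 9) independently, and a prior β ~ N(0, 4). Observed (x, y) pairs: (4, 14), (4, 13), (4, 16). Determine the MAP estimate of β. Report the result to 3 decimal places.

log p(β | y) = −Σ(yᵢ − βxᵢ)²/(2·9) − β²/(2·4) + const.
Setting the derivative to zero: Σxᵢ(yᵢ − βxᵢ)/9 − β/4 = 0, so β = Σxᵢyᵢ / (Σxᵢ² + σ²/τ²).
Σxᵢyᵢ = 4·14 + 4·13 + 4·16 = 172; Σxᵢ² = 48; σ²/τ² = 2.25.
β̂_MAP = 172 / (48 + 2.25) = 172/50.25 ≈ 3.423.

β̂_MAP = 3.423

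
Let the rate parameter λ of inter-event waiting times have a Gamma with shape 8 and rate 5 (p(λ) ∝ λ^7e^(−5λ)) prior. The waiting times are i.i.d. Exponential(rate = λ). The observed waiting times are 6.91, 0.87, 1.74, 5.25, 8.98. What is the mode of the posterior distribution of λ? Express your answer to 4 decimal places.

λ̂_MAP = 0.4174

The Exponential(rate=λ) likelihood is ∝ λ^n e^(−λΣtᵢ). Here n = 5 and Σtᵢ = 6.91 + 0.87 + 1.74 + 5.25 + 8.98 = 23.75.
Posterior ∝ λ^7e^(−5λ) · λ^5e^(−23.75λ) = λ^12e^(−28.75λ), i.e. Gamma(13, 28.75).
Mode = (a−1)/b = 12/28.75 ≈ 0.4174.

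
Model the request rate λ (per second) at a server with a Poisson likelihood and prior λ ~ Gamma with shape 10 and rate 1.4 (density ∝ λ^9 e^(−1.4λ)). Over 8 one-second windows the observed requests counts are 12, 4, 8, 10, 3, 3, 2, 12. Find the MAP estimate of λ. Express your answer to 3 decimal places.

λ̂_MAP = 6.702

Σxᵢ = 12+4+8+10+3+3+2+12 = 54, with n = 8.
Posterior ∝ λ^9e^(−1.4λ) · λ^54e^(−8λ) = λ^63e^(−9.4λ), i.e. Gamma(shape=64, rate=9.4).
The mode of a Gamma(a, b) with a ≥ 1 (shape–rate) is (a−1)/b = 63/9.4 ≈ 6.702.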